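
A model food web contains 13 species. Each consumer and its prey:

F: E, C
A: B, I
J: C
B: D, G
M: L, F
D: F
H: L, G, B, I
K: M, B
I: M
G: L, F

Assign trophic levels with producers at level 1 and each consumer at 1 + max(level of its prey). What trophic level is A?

Trophic level 5

E is a producer → level 1.
F eats E (level 1); other prey at levels: C 1 → level 2.
D eats F → level 3.
B eats D (level 3); other prey at levels: G 3 → level 4.
A eats B (level 4); other prey at levels: I 4 → level 5.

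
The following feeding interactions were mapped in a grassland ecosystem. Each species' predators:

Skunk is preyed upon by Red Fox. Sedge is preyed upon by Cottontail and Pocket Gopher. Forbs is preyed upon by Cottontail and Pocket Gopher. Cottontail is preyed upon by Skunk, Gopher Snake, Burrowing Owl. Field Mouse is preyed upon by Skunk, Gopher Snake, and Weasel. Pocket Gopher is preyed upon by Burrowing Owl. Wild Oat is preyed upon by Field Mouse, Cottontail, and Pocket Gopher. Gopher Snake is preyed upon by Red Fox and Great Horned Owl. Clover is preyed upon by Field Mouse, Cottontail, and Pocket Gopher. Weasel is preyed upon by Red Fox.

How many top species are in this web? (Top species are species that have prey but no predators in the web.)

Top species (has prey, but nothing eats it): Burrowing Owl, Great Horned Owl, Red Fox.
Count: 3.

3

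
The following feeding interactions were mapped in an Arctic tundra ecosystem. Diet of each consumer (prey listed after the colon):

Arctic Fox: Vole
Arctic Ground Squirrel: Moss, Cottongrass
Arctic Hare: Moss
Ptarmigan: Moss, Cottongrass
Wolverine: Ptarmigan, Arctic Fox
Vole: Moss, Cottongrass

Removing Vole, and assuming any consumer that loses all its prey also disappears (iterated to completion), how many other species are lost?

1

Remove Vole.
Round 1: Arctic Fox (all prey gone) → extinct.
No further losses. Total secondary extinctions: 1.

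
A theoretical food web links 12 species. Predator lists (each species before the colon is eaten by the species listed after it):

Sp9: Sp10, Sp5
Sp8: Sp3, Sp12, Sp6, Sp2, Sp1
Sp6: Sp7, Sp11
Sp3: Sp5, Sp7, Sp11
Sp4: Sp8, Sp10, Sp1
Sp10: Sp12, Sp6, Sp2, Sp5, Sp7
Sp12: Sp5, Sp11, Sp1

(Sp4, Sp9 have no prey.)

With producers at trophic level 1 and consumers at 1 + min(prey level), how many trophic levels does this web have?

Producers (level 1): Sp4, Sp9.
Following each consumer down to its lowest-level prey: Sp4 → Sp8 → Sp3 → Sp11 (levels 1 through 4).
All prey of Sp11 (Sp3 3, Sp12 3, Sp6 3) are at level 3 or above, so Sp11 is at level 1 + 3 = 4.
Every consumer has at least one prey at level 3 or below, so none exceeds level 4.

4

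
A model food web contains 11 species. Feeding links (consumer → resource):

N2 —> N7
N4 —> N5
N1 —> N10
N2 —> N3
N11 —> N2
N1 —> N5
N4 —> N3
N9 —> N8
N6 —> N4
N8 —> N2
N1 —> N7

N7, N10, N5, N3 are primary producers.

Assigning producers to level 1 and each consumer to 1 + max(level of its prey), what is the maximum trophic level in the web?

Producers (level 1): N7, N10, N5, N3.
N7 → N2 → N8 → N9 gives N9 level 4.
No species has a prey at level 4, so no species reaches level 5.

4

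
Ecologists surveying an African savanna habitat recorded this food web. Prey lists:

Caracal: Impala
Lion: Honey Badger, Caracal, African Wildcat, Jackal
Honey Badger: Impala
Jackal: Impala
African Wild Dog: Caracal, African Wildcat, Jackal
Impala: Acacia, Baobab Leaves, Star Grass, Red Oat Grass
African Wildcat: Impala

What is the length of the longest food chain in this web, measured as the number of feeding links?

One longest chain: Acacia → Impala → Jackal → Lion.
It has 4 species and 3 links.

3 links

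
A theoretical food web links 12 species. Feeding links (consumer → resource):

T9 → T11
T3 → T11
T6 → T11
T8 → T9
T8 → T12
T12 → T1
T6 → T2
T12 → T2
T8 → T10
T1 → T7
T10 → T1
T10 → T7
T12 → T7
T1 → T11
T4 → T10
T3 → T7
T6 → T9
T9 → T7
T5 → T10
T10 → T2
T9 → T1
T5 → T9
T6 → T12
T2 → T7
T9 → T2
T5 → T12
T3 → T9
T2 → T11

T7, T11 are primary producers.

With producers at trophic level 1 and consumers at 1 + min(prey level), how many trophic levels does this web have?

3

Producers (level 1): T7, T11.
Following each consumer down to its lowest-level prey: T7 → T12 → T8 (levels 1 through 3).
All prey of T8 (T12 2, T9 2, T10 2) are at level 2 or above, so T8 is at level 1 + 2 = 3.
Every consumer has at least one prey at level 2 or below, so none exceeds level 3.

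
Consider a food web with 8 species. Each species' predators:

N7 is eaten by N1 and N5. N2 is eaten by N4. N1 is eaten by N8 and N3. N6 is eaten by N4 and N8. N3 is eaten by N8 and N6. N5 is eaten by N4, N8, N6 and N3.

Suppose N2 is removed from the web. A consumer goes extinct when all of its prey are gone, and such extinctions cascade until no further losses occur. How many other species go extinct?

Remove N2.
Every predator of it retains at least one other prey: N4 still has N5, N6.
No consumer loses all prey, so no secondary extinctions occur.

0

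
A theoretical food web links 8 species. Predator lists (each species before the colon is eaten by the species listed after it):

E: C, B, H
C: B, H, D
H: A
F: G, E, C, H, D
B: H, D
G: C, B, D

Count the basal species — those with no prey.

1

Basal species (no prey listed): F.
Count: 1.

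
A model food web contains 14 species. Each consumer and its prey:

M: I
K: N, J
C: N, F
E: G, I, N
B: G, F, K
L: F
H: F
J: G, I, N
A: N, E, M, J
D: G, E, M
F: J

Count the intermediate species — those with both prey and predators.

5

Intermediate species (has both prey and predators): E, M, J, F, K.
Count: 5.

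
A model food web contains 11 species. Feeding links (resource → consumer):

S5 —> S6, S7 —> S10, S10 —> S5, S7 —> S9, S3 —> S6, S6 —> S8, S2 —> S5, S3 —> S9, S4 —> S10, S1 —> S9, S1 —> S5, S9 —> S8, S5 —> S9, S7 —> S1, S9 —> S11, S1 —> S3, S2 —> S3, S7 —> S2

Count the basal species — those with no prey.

Basal species (no prey listed): S4, S7.
Count: 2.

2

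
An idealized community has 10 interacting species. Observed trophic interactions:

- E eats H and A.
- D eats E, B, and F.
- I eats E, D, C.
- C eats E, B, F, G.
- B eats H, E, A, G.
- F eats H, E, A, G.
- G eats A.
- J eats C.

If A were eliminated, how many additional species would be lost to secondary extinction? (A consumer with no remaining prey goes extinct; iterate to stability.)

1

Remove A.
Round 1: G (all prey gone) → extinct.
No further losses. Total secondary extinctions: 1.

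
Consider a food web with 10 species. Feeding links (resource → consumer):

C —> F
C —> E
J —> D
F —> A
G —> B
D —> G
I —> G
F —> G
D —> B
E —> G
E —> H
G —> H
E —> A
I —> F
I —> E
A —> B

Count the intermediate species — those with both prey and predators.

5

Intermediate species (has both prey and predators): D, F, E, G, A.
Count: 5.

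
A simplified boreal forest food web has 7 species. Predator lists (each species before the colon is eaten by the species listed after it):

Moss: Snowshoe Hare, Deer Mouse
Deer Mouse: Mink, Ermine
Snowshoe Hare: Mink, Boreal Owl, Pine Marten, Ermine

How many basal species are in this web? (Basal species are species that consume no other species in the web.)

Basal species (no prey listed): Moss.
Count: 1.

1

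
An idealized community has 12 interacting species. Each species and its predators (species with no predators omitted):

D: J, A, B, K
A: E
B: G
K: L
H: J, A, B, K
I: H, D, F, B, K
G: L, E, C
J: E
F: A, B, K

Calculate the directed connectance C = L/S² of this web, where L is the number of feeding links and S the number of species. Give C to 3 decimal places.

C = 0.160

The web has S = 12 species and L = 23 feeding links.
C = L / S² = 23 / 144 = 0.1597 ≈ 0.160.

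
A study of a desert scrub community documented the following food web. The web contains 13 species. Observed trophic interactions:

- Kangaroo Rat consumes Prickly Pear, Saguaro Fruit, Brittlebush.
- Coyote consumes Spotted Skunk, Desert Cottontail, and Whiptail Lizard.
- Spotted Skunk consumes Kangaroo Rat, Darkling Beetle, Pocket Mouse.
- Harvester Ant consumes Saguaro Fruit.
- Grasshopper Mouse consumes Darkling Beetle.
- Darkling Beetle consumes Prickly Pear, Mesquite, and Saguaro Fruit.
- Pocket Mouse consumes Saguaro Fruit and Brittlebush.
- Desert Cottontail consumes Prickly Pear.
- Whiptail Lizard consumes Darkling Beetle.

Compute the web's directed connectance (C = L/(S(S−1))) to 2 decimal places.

C = 0.12

The web has S = 13 species and L = 18 feeding links.
C = L / (S(S−1)) = 18 / 156 = 0.1154 ≈ 0.12.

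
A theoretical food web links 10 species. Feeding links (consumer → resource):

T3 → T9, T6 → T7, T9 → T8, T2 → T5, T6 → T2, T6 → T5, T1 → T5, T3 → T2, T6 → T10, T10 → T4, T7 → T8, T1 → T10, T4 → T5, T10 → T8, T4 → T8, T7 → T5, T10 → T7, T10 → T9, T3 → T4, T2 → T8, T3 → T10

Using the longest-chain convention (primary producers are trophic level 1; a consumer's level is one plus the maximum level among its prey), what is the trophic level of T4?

Trophic level 2

T8 is a producer → level 1.
T4 eats T8 (level 1); other prey at levels: T5 1 → level 2.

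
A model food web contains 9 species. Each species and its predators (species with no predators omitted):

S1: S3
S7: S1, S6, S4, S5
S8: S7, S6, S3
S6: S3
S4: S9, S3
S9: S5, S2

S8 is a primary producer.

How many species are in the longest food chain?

5 species

One longest chain: S8 → S7 → S4 → S9 → S5.
It has 5 species and 4 links.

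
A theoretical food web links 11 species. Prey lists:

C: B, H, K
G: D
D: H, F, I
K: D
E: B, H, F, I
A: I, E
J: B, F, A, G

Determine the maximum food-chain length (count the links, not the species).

3 links

One longest chain: H → D → K → C.
It has 4 species and 3 links.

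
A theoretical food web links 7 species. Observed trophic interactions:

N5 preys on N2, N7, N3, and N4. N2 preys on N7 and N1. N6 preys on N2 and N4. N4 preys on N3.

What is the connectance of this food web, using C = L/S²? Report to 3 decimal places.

The web has S = 7 species and L = 9 feeding links.
C = L / S² = 9 / 49 = 0.1837 ≈ 0.184.

C = 0.184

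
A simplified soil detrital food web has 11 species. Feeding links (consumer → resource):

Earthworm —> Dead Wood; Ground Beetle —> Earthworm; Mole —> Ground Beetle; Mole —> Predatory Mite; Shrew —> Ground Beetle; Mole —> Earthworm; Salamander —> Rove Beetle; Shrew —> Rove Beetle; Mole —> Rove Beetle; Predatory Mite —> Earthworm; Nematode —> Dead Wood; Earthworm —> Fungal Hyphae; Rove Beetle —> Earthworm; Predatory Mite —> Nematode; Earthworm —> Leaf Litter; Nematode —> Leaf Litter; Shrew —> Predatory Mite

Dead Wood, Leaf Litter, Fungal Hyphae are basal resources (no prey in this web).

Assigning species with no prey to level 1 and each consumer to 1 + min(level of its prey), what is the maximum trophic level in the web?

Basal resources (level 1): Dead Wood, Leaf Litter, Fungal Hyphae.
Following each consumer down to its lowest-level prey: Dead Wood → Earthworm → Rove Beetle → Salamander (levels 1 through 4).
All prey of Salamander (Rove Beetle 3) are at level 3 or above, so Salamander is at level 1 + 3 = 4.
Every consumer has at least one prey at level 3 or below, so none exceeds level 4.

4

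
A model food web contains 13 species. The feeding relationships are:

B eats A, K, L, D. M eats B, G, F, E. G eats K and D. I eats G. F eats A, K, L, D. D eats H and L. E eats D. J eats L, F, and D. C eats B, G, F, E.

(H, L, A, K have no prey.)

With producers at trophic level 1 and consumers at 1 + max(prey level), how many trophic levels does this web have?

4

Producers (level 1): H, L, A, K.
H → D → F → J gives J level 4.
No species has a prey at level 4, so no species reaches level 5.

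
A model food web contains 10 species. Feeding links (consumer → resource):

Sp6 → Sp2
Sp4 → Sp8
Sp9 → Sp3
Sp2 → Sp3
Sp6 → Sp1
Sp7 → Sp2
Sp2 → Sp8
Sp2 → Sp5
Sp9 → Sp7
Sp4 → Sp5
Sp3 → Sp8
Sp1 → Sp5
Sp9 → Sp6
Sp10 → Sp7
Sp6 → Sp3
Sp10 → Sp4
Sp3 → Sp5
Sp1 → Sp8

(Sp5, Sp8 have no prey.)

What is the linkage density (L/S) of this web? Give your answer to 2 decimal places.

L/S = 1.80

There are L = 18 links among S = 10 species.
L/S = 18/10 = 1.8000 ≈ 1.80.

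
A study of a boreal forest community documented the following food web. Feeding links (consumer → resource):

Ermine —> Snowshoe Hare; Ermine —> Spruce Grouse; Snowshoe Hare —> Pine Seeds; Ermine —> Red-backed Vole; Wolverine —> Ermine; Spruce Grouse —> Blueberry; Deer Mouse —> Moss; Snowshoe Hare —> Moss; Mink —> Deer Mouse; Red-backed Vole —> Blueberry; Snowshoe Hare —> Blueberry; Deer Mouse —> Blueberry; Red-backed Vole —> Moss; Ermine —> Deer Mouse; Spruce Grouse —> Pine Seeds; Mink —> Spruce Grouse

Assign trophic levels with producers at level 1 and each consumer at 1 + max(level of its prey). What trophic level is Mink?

Trophic level 3

Pine Seeds is a producer → level 1.
Spruce Grouse eats Pine Seeds (level 1); other prey at levels: Blueberry 1 → level 2.
Mink eats Spruce Grouse (level 2); other prey at levels: Deer Mouse 2 → level 3.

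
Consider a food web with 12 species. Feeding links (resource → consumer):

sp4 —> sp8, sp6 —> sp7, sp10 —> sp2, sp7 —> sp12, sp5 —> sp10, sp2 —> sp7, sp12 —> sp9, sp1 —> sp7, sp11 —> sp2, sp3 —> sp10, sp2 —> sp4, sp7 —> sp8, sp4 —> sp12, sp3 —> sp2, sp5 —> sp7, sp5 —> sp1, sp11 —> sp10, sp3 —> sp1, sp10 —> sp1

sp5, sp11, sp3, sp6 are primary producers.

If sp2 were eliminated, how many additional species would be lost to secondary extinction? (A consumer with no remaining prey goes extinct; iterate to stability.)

1

Remove sp2.
Round 1: sp4 (all prey gone) → extinct.
No further losses. Total secondary extinctions: 1.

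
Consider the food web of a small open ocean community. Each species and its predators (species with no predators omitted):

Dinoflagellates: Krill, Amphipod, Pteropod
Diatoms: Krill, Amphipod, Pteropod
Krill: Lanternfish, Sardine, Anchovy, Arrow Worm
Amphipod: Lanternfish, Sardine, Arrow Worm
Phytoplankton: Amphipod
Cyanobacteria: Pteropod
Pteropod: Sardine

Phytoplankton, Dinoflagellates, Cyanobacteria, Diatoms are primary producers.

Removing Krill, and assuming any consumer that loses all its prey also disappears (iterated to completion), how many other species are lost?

1

Remove Krill.
Round 1: Anchovy (all prey gone) → extinct.
No further losses. Total secondary extinctions: 1.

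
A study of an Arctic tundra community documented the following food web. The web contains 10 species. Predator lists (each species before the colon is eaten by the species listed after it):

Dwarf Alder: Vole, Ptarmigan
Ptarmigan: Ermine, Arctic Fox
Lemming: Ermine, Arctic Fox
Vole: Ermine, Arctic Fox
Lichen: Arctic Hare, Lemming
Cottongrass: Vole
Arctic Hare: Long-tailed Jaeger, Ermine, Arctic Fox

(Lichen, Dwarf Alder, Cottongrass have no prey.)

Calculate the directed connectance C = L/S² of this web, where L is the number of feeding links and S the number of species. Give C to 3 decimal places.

C = 0.140

The web has S = 10 species and L = 14 feeding links.
C = L / S² = 14 / 100 = 0.1400 ≈ 0.140.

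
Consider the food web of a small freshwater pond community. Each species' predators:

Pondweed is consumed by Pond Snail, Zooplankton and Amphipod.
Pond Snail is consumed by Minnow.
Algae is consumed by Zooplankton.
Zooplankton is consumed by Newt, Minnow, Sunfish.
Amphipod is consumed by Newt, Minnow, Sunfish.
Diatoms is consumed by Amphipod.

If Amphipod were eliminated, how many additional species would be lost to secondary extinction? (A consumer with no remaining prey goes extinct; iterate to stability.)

Remove Amphipod.
Every predator of it retains at least one other prey: Newt still has Zooplankton; Minnow still has Zooplankton, Pond Snail; Sunfish still has Zooplankton.
No consumer loses all prey, so no secondary extinctions occur.

0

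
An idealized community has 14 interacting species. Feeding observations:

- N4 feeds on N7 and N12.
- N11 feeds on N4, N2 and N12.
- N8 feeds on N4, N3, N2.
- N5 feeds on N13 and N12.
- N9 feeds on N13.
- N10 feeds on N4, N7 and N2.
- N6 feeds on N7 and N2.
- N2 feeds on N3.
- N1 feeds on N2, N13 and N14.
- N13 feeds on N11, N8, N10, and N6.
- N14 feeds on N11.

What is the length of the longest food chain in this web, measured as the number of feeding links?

One longest chain: N7 → N4 → N11 → N14 → N1.
It has 5 species and 4 links.

4 links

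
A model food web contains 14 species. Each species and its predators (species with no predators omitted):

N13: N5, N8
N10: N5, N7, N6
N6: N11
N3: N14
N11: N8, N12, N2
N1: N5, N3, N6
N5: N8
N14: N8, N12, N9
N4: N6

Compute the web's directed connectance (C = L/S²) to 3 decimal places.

The web has S = 14 species and L = 18 feeding links.
C = L / S² = 18 / 196 = 0.0918 ≈ 0.092.

C = 0.092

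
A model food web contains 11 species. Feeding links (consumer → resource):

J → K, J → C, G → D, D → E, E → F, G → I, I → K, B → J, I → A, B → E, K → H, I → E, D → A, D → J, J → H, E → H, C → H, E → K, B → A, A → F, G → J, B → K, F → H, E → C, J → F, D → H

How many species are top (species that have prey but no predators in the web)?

2

Top species (has prey, but nothing eats it): B, G.
Count: 2.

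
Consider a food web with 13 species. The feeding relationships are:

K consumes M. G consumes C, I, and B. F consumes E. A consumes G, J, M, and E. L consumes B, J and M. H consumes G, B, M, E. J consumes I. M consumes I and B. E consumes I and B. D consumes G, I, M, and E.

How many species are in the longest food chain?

3 species

One longest chain: B → M → L.
It has 3 species and 2 links.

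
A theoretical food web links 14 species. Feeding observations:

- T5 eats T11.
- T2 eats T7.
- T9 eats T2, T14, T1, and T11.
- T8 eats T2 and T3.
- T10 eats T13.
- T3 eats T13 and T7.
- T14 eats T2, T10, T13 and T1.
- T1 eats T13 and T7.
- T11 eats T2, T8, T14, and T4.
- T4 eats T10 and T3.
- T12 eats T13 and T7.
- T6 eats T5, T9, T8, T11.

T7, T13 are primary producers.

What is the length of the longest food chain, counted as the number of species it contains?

6 species

One longest chain: T7 → T2 → T8 → T11 → T9 → T6.
It has 6 species and 5 links.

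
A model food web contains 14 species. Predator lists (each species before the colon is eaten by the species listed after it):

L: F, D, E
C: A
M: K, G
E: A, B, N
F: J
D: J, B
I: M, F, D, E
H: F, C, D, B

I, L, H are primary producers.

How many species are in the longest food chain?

One longest chain: H → C → A.
It has 3 species and 2 links.

3 species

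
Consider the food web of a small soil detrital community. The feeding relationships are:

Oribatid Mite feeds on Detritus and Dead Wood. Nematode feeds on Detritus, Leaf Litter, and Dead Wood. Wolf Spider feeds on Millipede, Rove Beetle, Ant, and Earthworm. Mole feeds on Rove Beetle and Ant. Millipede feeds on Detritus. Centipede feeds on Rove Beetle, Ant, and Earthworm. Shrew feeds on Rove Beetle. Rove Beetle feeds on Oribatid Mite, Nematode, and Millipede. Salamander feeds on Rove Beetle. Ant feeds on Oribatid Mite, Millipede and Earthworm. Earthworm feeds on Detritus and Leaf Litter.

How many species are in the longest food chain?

One longest chain: Detritus → Millipede → Ant → Centipede.
It has 4 species and 3 links.

4 species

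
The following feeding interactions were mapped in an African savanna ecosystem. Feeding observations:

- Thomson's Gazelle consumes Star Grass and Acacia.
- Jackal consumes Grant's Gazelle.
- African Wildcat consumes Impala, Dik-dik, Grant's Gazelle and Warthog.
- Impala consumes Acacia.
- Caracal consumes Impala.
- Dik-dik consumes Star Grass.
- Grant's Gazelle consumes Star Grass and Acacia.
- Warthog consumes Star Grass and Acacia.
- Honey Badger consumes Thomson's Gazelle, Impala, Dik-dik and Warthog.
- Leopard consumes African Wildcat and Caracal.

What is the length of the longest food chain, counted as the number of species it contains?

One longest chain: Acacia → Impala → Caracal → Leopard.
It has 4 species and 3 links.

4 species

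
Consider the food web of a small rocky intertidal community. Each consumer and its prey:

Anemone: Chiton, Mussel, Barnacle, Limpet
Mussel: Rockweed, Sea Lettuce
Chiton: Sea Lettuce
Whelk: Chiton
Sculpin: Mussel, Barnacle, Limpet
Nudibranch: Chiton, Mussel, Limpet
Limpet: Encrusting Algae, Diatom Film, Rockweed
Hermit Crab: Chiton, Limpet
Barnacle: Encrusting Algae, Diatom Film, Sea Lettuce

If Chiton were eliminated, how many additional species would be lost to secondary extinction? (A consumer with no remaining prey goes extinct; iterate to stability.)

Remove Chiton.
Round 1: Whelk (all prey gone) → extinct.
No further losses. Total secondary extinctions: 1.

1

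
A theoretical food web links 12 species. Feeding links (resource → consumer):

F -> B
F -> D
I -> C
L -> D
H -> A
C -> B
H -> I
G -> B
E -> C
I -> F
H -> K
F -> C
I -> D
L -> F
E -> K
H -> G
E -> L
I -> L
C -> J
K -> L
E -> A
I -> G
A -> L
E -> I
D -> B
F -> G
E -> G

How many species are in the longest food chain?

6 species

One longest chain: H → A → L → F → G → B.
It has 6 species and 5 links.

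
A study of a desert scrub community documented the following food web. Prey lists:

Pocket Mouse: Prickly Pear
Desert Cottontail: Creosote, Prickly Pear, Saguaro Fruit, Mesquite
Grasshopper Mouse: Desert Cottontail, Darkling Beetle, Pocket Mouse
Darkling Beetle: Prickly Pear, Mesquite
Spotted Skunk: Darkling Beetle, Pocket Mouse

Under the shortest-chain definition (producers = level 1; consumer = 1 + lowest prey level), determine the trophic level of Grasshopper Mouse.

Trophic level 3

Creosote is a producer → level 1.
Desert Cottontail eats Creosote → level 2.
Grasshopper Mouse eats Desert Cottontail → level 3.
No prey of Grasshopper Mouse is below level 2, so 3 is the minimum.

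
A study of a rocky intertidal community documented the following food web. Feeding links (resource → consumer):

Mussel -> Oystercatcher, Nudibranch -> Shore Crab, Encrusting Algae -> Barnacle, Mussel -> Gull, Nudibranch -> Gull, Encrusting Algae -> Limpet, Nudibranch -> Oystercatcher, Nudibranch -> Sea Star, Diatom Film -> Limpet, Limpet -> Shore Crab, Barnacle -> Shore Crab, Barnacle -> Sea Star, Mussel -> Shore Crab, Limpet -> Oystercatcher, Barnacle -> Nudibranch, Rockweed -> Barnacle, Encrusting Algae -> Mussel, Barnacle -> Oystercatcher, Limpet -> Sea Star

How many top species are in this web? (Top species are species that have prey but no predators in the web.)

4

Top species (has prey, but nothing eats it): Sea Star, Gull, Shore Crab, Oystercatcher.
Count: 4.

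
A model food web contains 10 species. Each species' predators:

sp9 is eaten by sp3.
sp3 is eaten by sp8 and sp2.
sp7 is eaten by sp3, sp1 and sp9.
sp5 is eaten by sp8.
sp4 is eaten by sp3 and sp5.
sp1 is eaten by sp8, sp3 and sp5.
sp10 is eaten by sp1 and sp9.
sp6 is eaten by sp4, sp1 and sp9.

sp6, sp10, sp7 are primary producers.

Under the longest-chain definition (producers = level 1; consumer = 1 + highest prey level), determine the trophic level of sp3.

sp6 is a producer → level 1.
sp4 eats sp6 → level 2.
sp3 eats sp4 (level 2); other prey at levels: sp7 1, sp9 2, sp1 2 → level 3.

Trophic level 3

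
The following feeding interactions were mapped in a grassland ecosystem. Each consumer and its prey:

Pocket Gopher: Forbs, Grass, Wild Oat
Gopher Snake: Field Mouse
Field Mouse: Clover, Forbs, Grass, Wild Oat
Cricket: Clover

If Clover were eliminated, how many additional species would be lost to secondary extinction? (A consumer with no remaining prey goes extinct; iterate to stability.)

1

Remove Clover.
Round 1: Cricket (all prey gone) → extinct.
No further losses. Total secondary extinctions: 1.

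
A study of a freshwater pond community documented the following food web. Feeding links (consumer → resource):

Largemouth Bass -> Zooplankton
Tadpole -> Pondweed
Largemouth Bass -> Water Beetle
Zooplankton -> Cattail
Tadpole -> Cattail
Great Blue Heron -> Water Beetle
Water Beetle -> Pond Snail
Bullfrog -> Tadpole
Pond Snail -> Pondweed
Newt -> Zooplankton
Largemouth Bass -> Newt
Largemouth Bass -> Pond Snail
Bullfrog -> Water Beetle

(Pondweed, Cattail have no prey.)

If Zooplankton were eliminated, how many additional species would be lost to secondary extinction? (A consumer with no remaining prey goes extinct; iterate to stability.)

Remove Zooplankton.
Round 1: Newt (all prey gone) → extinct.
No further losses. Total secondary extinctions: 1.

1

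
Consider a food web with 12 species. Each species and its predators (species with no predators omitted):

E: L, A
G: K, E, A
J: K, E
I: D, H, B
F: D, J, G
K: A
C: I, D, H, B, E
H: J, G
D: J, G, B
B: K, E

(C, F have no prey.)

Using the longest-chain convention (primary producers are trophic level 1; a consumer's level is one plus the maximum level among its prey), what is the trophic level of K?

C is a producer → level 1.
I eats C → level 2.
D eats I (level 2); other prey at levels: C 1, F 1 → level 3.
J eats D (level 3); other prey at levels: F 1, H 3 → level 4.
K eats J (level 4); other prey at levels: G 4, B 4 → level 5.

Trophic level 5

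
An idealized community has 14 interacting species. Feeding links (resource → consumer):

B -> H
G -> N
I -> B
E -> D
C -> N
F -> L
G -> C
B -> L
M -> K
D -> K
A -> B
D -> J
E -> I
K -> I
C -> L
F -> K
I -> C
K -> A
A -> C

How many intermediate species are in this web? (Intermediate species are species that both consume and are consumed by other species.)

Intermediate species (has both prey and predators): D, K, I, A, C, B.
Count: 6.

6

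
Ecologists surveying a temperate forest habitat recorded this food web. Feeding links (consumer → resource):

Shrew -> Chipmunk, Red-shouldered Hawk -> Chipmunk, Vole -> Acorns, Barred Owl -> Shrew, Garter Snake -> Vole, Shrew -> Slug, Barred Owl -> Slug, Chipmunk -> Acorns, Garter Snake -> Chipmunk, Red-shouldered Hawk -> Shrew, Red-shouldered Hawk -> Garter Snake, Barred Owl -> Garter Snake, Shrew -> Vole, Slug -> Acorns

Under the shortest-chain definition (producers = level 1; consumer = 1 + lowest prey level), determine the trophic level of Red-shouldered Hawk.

Acorns is a producer → level 1.
Chipmunk eats Acorns → level 2.
Red-shouldered Hawk eats Chipmunk → level 3.
No prey of Red-shouldered Hawk is below level 2, so 3 is the minimum.

Trophic level 3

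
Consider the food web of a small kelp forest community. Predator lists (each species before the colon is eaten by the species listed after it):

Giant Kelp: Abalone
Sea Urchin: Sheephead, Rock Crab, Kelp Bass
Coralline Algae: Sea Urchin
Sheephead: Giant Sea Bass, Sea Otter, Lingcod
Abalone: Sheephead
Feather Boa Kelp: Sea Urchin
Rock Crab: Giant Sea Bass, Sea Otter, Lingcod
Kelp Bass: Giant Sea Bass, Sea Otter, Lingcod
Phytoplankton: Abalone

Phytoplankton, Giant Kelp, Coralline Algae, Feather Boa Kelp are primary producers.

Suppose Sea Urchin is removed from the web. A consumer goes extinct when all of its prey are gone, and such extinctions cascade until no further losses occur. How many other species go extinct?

2

Remove Sea Urchin.
Round 1: Rock Crab (all prey gone), Kelp Bass (all prey gone) → extinct.
No further losses. Total secondary extinctions: 2.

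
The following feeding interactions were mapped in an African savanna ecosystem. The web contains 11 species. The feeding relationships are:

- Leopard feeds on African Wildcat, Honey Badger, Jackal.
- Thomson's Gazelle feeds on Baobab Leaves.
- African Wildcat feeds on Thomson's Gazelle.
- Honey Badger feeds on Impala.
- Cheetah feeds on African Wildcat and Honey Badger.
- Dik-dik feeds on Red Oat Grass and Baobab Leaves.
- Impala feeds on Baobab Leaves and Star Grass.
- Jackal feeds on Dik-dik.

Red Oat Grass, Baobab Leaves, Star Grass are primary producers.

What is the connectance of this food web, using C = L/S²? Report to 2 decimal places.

C = 0.11

The web has S = 11 species and L = 13 feeding links.
C = L / S² = 13 / 121 = 0.1074 ≈ 0.11.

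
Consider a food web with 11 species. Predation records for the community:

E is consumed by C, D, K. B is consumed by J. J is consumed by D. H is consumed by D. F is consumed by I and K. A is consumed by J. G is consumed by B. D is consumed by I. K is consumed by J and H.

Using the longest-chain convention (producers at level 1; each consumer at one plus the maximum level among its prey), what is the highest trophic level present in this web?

5

Producers (level 1): F, A, G, E.
G → B → J → D → I gives I level 5.
No species has a prey at level 5, so no species reaches level 6.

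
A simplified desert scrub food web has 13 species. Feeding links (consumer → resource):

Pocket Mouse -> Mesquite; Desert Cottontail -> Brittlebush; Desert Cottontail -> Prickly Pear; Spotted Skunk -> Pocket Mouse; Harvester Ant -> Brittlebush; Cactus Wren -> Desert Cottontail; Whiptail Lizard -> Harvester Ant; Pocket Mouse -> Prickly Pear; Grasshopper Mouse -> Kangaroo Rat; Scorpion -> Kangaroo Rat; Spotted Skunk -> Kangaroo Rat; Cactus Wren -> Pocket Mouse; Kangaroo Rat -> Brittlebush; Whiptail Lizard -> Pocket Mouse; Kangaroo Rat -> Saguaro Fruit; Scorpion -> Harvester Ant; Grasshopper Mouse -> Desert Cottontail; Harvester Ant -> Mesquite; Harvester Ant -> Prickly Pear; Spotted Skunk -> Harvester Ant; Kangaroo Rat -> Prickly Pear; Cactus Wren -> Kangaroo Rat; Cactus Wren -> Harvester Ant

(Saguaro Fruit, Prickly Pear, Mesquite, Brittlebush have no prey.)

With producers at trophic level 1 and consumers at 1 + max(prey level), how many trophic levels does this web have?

3

Producers (level 1): Saguaro Fruit, Prickly Pear, Mesquite, Brittlebush.
Prickly Pear → Pocket Mouse → Cactus Wren gives Cactus Wren level 3.
No species has a prey at level 3, so no species reaches level 4.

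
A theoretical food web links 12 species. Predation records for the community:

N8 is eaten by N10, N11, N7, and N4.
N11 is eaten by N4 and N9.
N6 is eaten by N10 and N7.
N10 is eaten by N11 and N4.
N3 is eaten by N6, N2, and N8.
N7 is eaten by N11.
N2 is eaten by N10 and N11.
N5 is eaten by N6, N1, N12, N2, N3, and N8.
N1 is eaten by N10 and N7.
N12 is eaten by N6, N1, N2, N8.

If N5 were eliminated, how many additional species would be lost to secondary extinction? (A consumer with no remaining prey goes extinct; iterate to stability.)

11

Remove N5.
Round 1: N12 (all prey gone), N3 (all prey gone) → extinct.
Round 2: N2 (all prey gone), N1 (all prey gone), N8 (all prey gone), N6 (all prey gone) → extinct.
Round 3: N10 (all prey gone), N7 (all prey gone) → extinct.
Round 4: N11 (all prey gone) → extinct.
Round 5: N9 (all prey gone), N4 (all prey gone) → extinct.
No further losses. Total secondary extinctions: 11.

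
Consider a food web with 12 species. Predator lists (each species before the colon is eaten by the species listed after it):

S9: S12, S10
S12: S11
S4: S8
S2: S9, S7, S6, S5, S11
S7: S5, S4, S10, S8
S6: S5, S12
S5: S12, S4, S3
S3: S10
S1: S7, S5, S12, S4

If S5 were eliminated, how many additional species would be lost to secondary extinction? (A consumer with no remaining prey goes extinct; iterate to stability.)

1

Remove S5.
Round 1: S3 (all prey gone) → extinct.
No further losses. Total secondary extinctions: 1.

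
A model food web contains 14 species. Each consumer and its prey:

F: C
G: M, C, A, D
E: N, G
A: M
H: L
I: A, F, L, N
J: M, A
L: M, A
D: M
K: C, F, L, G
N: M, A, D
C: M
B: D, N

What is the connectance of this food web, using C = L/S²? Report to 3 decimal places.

C = 0.143

The web has S = 14 species and L = 28 feeding links.
C = L / S² = 28 / 196 = 0.1429 ≈ 0.143.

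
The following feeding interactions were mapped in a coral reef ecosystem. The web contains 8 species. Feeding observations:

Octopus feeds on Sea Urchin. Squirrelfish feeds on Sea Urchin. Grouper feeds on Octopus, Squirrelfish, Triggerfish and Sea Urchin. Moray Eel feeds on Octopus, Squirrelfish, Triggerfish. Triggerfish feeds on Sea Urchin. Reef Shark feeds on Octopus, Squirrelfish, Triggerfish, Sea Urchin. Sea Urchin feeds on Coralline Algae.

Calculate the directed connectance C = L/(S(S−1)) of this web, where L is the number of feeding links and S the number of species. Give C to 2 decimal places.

The web has S = 8 species and L = 15 feeding links.
C = L / (S(S−1)) = 15 / 56 = 0.2679 ≈ 0.27.

C = 0.27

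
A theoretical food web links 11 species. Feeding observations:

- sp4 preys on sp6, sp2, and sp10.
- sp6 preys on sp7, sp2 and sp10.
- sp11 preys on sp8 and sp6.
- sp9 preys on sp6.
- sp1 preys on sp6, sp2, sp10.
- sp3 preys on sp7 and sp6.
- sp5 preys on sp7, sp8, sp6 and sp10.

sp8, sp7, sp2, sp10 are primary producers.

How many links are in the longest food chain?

2 links

One longest chain: sp7 → sp6 → sp9.
It has 3 species and 2 links.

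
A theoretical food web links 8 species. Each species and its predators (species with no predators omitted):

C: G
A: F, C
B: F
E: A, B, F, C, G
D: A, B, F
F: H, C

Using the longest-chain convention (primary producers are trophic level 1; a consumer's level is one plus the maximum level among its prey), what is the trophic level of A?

D is a producer → level 1.
A eats D (level 1); other prey at levels: E 1 → level 2.

Trophic level 2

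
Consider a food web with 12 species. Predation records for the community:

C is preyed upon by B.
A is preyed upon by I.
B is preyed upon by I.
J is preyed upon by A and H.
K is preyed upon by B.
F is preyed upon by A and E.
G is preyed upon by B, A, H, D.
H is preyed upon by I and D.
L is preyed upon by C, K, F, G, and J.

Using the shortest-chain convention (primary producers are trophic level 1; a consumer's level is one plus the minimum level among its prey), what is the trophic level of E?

Trophic level 3

L is a producer → level 1.
F eats L → level 2.
E eats F → level 3.
No prey of E is below level 2, so 3 is the minimum.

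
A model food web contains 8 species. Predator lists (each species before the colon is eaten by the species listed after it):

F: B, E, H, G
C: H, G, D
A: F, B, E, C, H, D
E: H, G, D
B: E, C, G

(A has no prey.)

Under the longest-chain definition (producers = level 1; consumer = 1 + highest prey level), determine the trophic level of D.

A is a producer → level 1.
F eats A → level 2.
B eats F (level 2); other prey at levels: A 1 → level 3.
E eats B (level 3); other prey at levels: A 1, F 2 → level 4.
D eats E (level 4); other prey at levels: A 1, C 4 → level 5.

Trophic level 5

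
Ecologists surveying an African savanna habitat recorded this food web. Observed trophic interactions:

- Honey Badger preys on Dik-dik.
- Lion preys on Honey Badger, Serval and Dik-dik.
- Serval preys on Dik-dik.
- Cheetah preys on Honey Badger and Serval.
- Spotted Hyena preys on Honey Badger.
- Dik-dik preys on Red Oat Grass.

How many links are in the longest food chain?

3 links

One longest chain: Red Oat Grass → Dik-dik → Honey Badger → Spotted Hyena.
It has 4 species and 3 links.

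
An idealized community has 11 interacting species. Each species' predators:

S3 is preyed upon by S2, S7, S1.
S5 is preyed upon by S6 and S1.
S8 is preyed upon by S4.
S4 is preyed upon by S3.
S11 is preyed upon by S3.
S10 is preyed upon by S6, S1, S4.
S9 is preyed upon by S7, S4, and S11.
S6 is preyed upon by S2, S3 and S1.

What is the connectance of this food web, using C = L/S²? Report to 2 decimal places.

C = 0.14

The web has S = 11 species and L = 17 feeding links.
C = L / S² = 17 / 121 = 0.1405 ≈ 0.14.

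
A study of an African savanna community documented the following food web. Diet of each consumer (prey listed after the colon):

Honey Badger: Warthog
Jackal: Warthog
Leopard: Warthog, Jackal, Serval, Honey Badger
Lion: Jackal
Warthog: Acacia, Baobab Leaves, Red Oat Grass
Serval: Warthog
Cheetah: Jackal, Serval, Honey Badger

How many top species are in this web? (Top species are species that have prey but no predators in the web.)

3

Top species (has prey, but nothing eats it): Leopard, Lion, Cheetah.
Count: 3.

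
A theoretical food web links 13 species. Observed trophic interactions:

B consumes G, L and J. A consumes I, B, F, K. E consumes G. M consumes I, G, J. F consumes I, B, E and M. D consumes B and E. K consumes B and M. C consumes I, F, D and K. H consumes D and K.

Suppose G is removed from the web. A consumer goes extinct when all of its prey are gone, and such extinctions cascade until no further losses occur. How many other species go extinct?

1

Remove G.
Round 1: E (all prey gone) → extinct.
No further losses. Total secondary extinctions: 1.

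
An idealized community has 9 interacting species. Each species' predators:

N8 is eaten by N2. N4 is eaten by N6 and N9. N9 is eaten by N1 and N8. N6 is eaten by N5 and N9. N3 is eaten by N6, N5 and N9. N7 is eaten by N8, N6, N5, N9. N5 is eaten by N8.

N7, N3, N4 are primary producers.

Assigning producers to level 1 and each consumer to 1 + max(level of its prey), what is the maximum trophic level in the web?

Producers (level 1): N7, N3, N4.
N7 → N6 → N5 → N8 → N2 gives N2 level 5.
No species has a prey at level 5, so no species reaches level 6.

5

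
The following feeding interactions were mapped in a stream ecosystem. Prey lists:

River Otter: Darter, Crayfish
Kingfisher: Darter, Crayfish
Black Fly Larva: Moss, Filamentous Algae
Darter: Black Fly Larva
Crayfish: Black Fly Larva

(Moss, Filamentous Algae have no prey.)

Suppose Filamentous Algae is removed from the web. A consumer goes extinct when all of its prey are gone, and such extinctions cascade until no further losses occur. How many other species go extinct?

0

Remove Filamentous Algae.
Every predator of it retains at least one other prey: Black Fly Larva still has Moss.
No consumer loses all prey, so no secondary extinctions occur.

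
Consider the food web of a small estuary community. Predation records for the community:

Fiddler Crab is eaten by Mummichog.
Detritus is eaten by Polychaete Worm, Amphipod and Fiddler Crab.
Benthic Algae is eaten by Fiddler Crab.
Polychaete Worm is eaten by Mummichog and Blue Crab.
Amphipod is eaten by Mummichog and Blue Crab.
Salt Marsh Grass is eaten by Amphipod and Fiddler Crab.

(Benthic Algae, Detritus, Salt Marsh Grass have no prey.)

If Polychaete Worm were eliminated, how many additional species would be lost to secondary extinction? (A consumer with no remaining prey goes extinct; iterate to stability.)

0

Remove Polychaete Worm.
Every predator of it retains at least one other prey: Mummichog still has Fiddler Crab, Amphipod; Blue Crab still has Amphipod.
No consumer loses all prey, so no secondary extinctions occur.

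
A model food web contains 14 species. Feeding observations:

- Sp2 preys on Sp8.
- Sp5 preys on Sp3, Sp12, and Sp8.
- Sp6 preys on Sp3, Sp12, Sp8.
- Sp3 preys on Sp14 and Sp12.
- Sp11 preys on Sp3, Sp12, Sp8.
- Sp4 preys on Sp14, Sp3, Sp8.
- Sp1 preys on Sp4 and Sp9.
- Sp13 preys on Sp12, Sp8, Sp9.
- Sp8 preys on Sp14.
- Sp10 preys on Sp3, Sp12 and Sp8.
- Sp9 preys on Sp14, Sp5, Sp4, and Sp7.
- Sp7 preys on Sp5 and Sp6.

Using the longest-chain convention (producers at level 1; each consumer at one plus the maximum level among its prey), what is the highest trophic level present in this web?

Producers (level 1): Sp14, Sp12.
Sp14 → Sp3 → Sp6 → Sp7 → Sp9 → Sp1 gives Sp1 level 6.
No species has a prey at level 6, so no species reaches level 7.

6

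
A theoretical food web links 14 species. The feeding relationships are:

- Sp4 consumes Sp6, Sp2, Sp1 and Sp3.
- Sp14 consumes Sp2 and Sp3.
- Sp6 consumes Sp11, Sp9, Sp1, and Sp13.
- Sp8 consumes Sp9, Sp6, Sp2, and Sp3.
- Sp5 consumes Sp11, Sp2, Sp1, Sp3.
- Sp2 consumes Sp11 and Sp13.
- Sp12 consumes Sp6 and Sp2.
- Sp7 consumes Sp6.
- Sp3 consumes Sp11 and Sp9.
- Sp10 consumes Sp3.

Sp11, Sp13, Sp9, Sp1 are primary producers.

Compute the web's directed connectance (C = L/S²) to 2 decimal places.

C = 0.13

The web has S = 14 species and L = 26 feeding links.
C = L / S² = 26 / 196 = 0.1327 ≈ 0.13.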